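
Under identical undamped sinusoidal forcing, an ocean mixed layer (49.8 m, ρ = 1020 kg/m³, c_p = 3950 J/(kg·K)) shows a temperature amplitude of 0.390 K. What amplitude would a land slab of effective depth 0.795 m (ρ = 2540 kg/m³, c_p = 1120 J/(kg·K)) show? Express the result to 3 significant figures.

C_ocean = 2.01×10^8 J/(m²·K); C_land = 2.26×10^6 J/(m²·K).
A ∝ 1/C ⇒ A_land = A_ocean × C_ocean/C_land = 0.390 × 88.7 = 34.6 K.

34.6 K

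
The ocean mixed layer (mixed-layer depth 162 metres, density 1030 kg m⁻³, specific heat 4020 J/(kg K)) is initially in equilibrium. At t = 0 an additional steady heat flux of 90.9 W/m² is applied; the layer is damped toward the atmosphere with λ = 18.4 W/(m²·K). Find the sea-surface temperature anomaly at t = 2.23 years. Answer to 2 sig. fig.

Areal heat capacity C = ρ c_p D = 1030 × 4020 × 162 = 6.71×10^8 J/(m^2 K).
τ = C / λ = 6.71×10^8 / 18.4 = 3.65×10^7 s.
Equilibrium anomaly ΔT_eq = F / λ = 90.9 / 18.4 = 4.94 K.
t = 2.23 years = 7.04×10^7 s, so t/τ = 1.93.
ΔT(t) = ΔT_eq (1 − e^(−t/τ)) = 4.94 × (1 − e^−1.93) = 4.22 K.

4.2 K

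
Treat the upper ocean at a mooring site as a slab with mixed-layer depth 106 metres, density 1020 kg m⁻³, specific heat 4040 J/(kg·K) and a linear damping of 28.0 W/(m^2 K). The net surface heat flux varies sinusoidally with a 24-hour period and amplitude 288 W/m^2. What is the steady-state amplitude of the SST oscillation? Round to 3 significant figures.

0.00907 K

Areal heat capacity C = ρ c_p D = 1020 × 4040 × 106 = 4.37×10^8 J m⁻² K⁻¹.
Angular frequency ω = 2π / T = 2π / 86400 s = 7.27×10^-5 s⁻¹.
√((Cω)² + λ²) = √((31800)² + 28.0²) = 31800 W/(m²·K).
Amplitude A = F₀ / √((Cω)²+λ²) = 288 / 31800 = 0.00907 K.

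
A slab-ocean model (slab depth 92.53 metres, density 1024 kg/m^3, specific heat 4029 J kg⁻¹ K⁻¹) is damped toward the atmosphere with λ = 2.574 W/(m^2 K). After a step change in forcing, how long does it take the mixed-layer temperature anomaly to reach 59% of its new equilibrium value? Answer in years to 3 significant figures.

Areal heat capacity C = ρ c_p D = 1024 × 4029 × 92.53 = 3.82×10^8 J/(m^2 K).
τ = C / λ = 3.82×10^8 / 2.574 = 1.48×10^8 s.
Fraction reached: 1 − e^(−t/τ) = 0.59 ⇒ t = −τ ln(1 − 0.59) = τ × 0.892.
t = 1.32×10^8 s = 4.19 years.

4.19 years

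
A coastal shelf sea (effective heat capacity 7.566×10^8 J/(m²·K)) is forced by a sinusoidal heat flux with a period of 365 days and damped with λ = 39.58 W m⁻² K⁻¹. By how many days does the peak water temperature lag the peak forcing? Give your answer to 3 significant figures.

76.3 days

Areal heat capacity C = 7.566×10^8 J/(m²·K) (given).
ω = 2π / 3.15×10^7 s = 1.99×10^-7 s⁻¹.
Phase lag φ = arctan(Cω/λ) = arctan(151/39.58) = 1.31 rad.
Time lag = φ / ω = 1.31 / 1.99×10^-7 = 6.60×10^6 s = 76.3 days.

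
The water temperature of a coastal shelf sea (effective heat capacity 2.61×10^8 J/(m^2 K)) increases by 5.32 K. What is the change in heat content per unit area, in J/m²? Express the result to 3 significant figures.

Areal heat capacity C = 2.61×10^8 J/(m^2 K) (given).
ΔQ = C ΔT = 2.61×10^8 × 5.32 = 1.39×10^9 J/m².

1.39×10^9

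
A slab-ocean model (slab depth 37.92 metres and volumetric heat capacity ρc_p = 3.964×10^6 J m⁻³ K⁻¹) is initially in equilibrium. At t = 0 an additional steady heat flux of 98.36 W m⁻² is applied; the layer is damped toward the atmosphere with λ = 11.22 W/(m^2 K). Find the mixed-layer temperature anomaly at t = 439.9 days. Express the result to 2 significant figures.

8.3 K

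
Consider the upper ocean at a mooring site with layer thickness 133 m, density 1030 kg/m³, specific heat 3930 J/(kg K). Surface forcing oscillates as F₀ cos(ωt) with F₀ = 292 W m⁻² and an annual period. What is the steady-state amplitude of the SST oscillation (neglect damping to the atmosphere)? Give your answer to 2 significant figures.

Areal heat capacity C = ρ c_p D = 1030 × 3930 × 133 = 5.38×10^8 J m⁻² K⁻¹.
Angular frequency ω = 2π / T = 2π / 3.15×10^7 s = 1.99×10^-7 s⁻¹.
Cω = 5.38×10^8 × 1.99×10^-7 = 107 W/(m²·K).
Amplitude A = F₀ / (Cω) = 292 / 107 = 2.72 K.

2.7 K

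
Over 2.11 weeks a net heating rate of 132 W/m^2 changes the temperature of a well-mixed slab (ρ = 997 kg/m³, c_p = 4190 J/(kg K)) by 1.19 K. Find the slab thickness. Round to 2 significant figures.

34 m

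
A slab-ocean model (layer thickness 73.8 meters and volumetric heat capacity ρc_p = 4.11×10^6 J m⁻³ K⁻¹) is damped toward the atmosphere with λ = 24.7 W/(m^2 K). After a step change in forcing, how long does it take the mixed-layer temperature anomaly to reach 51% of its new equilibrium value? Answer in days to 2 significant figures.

Areal heat capacity C = ρc_p × D = 4.11×10^6 × 73.8 = 3.03×10^8 J m⁻² K⁻¹.
τ = C / λ = 3.03×10^8 / 24.7 = 1.23×10^7 s.
Fraction reached: 1 − e^(−t/τ) = 0.51 ⇒ t = −τ ln(1 − 0.51) = τ × 0.713.
t = 8.76×10^6 s = 101 days.

100 days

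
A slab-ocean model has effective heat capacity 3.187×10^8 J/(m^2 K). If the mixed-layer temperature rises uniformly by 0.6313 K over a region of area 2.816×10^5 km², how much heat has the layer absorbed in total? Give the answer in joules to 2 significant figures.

Areal heat capacity C = 3.187×10^8 J/(m^2 K) (given).
Heat per unit area: q = C ΔT = 3.19×10^8 × 0.6313 = 2.01×10^8 J/m².
Total heat: Q = q × A = 2.01×10^8 × (2.816×10^5 × 10⁶ m²) = 5.67×10^19 J.

5.7×10^19 J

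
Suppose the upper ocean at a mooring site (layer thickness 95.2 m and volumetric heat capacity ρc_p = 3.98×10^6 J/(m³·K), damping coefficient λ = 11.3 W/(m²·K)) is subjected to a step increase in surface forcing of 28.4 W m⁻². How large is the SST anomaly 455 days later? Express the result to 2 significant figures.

1.7 K

Areal heat capacity C = ρc_p × D = 3.98×10^6 × 95.2 = 3.79×10^8 J/(m²·K).
τ = C / λ = 3.79×10^8 / 11.3 = 3.35×10^7 s.
Equilibrium anomaly ΔT_eq = F / λ = 28.4 / 11.3 = 2.51 K.
t = 455 days = 3.93×10^7 s, so t/τ = 1.17.
ΔT(t) = ΔT_eq (1 − e^(−t/τ)) = 2.51 × (1 − e^−1.17) = 1.74 K.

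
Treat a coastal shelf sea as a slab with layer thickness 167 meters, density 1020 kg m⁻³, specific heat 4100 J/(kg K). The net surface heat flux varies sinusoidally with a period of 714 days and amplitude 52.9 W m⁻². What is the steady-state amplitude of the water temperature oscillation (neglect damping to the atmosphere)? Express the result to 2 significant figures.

Areal heat capacity C = ρ c_p D = 1020 × 4100 × 167 = 6.98×10^8 J m⁻² K⁻¹.
Angular frequency ω = 2π / T = 2π / 6.17×10^7 s = 1.02×10^-7 s⁻¹.
Cω = 6.98×10^8 × 1.02×10^-7 = 71.1 W/(m²·K).
Amplitude A = F₀ / (Cω) = 52.9 / 71.1 = 0.744 K.

0.74 K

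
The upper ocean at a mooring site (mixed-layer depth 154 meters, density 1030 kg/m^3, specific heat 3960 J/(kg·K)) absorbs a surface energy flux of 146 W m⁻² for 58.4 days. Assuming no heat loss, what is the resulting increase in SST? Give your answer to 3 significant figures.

1.17 K

Areal heat capacity C = ρ c_p D = 1030 × 3960 × 154 = 6.28×10^8 J m⁻² K⁻¹.
Net heat input Q = F Δt = 146 × (58.4 days × 86400 s/day) = 7.37×10^8 J/m².
ΔT = Q / C = 7.37×10^8 / 6.28×10^8 = 1.17 K.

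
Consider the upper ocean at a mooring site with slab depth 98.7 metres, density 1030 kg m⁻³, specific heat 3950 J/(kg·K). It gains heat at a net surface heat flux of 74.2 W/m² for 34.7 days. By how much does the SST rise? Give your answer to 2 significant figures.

Areal heat capacity C = ρ c_p D = 1030 × 3950 × 98.7 = 4.02×10^8 J m⁻² K⁻¹.
Net heat input Q = F Δt = 74.2 × (34.7 days × 86400 s/day) = 2.22×10^8 J/m².
ΔT = Q / C = 2.22×10^8 / 4.02×10^8 = 0.554 K.

0.55 K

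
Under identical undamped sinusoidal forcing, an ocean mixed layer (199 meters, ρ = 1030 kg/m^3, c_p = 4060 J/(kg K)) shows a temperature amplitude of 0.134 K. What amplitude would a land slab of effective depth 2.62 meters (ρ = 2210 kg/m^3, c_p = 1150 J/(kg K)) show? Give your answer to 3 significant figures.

16.7 K

C_ocean = 8.32×10^8 J/(m²·K); C_land = 6.66×10^6 J/(m²·K).
A ∝ 1/C ⇒ A_land = A_ocean × C_ocean/C_land = 0.134 × 125 = 16.7 K.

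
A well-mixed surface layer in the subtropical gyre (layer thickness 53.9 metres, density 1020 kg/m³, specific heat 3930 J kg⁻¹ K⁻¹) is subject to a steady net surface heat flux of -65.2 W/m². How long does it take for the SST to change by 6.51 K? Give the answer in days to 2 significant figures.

Areal heat capacity C = ρ c_p D = 1020 × 3930 × 53.9 = 2.16×10^8 J/(m²·K).
Time required: Δt = C ΔT / F = 2.16×10^8 × -6.51 / -65.2 = 2.16×10^7 s.
In days: 2.16×10^7 s / (86400 s/day) = 250 days.

250 days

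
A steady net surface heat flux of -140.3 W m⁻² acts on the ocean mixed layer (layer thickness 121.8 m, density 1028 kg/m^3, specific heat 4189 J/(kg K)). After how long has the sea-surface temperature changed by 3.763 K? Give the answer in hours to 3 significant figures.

Areal heat capacity C = ρ c_p D = 1028 × 4189 × 121.8 = 5.25×10^8 J/(m²·K).
Time required: Δt = C ΔT / F = 5.25×10^8 × -3.763 / -140.3 = 1.41×10^7 s.
In hours: 1.41×10^7 s / (3600 s/hour) = 3910 hours.

3910 hours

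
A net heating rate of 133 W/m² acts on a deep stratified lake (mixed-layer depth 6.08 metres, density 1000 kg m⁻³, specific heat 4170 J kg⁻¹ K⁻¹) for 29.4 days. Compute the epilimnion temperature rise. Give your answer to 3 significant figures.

13.3 K

Areal heat capacity C = ρ c_p D = 1000 × 4170 × 6.08 = 2.54×10^7 J/(m²·K).
Net heat input Q = F Δt = 133 × (29.4 days × 86400 s/day) = 3.38×10^8 J/m².
ΔT = Q / C = 3.38×10^8 / 2.54×10^7 = 13.3 K.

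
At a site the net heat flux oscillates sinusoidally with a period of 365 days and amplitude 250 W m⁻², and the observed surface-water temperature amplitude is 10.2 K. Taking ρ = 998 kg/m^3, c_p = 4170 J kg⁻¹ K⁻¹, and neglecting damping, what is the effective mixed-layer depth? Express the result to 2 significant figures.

ω = 2π / 3.15×10^7 s = 1.99×10^-7 s⁻¹.
Required C = F₀ / (A ω) = 250 / (10.2 × 1.99×10^-7) = 1.23×10^8 J/(m²·K).
D = C / (ρ c_p) = 1.23×10^8 / (998 × 4170) = 29.6 m.

30 m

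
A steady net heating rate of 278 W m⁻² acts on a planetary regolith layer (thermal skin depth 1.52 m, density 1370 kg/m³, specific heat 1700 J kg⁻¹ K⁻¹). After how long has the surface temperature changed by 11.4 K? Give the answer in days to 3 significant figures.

Areal heat capacity C = ρ c_p D = 1370 × 1700 × 1.52 = 3.54×10^6 J/(m^2 K).
Time required: Δt = C ΔT / F = 3.54×10^6 × 11.4 / 278 = 1.45×10^5 s.
In days: 1.45×10^5 s / (86400 s/day) = 1.68 days.

1.68 days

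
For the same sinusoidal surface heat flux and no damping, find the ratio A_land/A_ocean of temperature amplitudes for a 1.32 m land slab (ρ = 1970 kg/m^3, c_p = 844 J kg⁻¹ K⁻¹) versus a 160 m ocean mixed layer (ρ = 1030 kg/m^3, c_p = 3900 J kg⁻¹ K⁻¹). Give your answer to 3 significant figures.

293

C_ocean = 1030 × 3900 × 160 = 6.43×10^8 J/(m²·K).
C_land = 1970 × 844 × 1.32 = 2.19×10^6 J/(m²·K).
Undamped amplitude ∝ 1/C, so A_land/A_ocean = C_ocean/C_land = 293.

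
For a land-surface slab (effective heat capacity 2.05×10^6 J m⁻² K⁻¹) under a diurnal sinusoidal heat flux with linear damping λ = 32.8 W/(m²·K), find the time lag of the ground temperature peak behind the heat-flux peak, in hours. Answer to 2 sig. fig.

Areal heat capacity C = 2.05×10^6 J m⁻² K⁻¹ (given).
ω = 2π / 86400 s = 7.27×10^-5 s⁻¹.
Phase lag φ = arctan(Cω/λ) = arctan(149/32.8) = 1.35 rad.
Time lag = φ / ω = 1.35 / 7.27×10^-5 = 18600 s = 5.17 hours.

5.2 hours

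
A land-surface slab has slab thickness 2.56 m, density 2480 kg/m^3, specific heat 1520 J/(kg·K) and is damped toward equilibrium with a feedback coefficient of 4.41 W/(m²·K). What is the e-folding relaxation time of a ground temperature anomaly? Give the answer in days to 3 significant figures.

25.3 days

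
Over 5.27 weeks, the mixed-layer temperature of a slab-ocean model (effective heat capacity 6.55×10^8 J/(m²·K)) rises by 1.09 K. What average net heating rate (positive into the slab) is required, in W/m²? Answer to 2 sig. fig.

Areal heat capacity C = 6.55×10^8 J/(m²·K) (given).
Required heat per unit area: Q = C ΔT = 6.55×10^8 × 1.09 = 7.14×10^8 J/m².
Flux F = Q / Δt = 7.14×10^8 / 3.19×10^6 s = 224 W/m².

220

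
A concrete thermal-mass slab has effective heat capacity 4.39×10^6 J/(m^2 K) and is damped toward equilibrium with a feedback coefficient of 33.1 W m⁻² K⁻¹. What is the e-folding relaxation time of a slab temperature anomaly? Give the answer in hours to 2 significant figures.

Areal heat capacity C = 4.39×10^6 J/(m^2 K) (given).
Relaxation time τ = C / λ = 4.39×10^6 / 33.1 = 1.33×10^5 s.
In hours: 1.33×10^5 s / (3600 s/hour) = 36.8 hours.

37 hours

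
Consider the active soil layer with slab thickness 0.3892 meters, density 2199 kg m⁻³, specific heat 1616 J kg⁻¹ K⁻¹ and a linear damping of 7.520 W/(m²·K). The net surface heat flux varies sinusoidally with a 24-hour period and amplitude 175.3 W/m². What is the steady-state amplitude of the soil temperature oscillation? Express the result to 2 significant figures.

Areal heat capacity C = ρ c_p D = 2199 × 1616 × 0.3892 = 1.38×10^6 J/(m^2 K).
Angular frequency ω = 2π / T = 2π / 86400 s = 7.27×10^-5 s⁻¹.
√((Cω)² + λ²) = √((101)² + 7.520²) = 101 W/(m²·K).
Amplitude A = F₀ / √((Cω)²+λ²) = 175.3 / 101 = 1.74 K.

1.7 K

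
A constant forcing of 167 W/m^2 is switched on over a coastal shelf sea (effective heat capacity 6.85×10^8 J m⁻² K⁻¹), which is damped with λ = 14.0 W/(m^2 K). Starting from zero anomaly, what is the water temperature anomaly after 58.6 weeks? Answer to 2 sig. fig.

Areal heat capacity C = 6.85×10^8 J m⁻² K⁻¹ (given).
τ = C / λ = 6.85×10^8 / 14.0 = 4.89×10^7 s.
Equilibrium anomaly ΔT_eq = F / λ = 167 / 14.0 = 11.9 K.
t = 58.6 weeks = 3.54×10^7 s, so t/τ = 0.724.
ΔT(t) = ΔT_eq (1 − e^(−t/τ)) = 11.9 × (1 − e^−0.724) = 6.15 K.

6.1 K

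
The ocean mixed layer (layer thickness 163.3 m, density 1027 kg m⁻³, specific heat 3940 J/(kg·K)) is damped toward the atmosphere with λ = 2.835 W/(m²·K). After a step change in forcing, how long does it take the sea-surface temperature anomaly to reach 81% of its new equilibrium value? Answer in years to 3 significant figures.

12.3 years

Areal heat capacity C = ρ c_p D = 1027 × 3940 × 163.3 = 6.61×10^8 J m⁻² K⁻¹.
τ = C / λ = 6.61×10^8 / 2.835 = 2.33×10^8 s.
Fraction reached: 1 − e^(−t/τ) = 0.81 ⇒ t = −τ ln(1 − 0.81) = τ × 1.66.
t = 3.87×10^8 s = 12.3 years.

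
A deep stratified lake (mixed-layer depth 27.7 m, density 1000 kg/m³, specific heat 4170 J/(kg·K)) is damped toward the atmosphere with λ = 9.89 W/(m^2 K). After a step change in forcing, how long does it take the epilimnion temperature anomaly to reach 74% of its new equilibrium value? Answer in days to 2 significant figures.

Areal heat capacity C = ρ c_p D = 1000 × 4170 × 27.7 = 1.16×10^8 J/(m^2 K).
τ = C / λ = 1.16×10^8 / 9.89 = 1.17×10^7 s.
Fraction reached: 1 − e^(−t/τ) = 0.74 ⇒ t = −τ ln(1 − 0.74) = τ × 1.35.
t = 1.57×10^7 s = 182 days.

180 days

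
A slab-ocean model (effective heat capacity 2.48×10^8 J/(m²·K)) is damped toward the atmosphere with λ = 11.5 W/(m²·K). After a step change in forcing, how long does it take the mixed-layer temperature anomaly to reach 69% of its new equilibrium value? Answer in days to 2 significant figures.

290 days

Areal heat capacity C = 2.48×10^8 J/(m²·K) (given).
τ = C / λ = 2.48×10^8 / 11.5 = 2.16×10^7 s.
Fraction reached: 1 − e^(−t/τ) = 0.69 ⇒ t = −τ ln(1 − 0.69) = τ × 1.17.
t = 2.53×10^7 s = 292 days.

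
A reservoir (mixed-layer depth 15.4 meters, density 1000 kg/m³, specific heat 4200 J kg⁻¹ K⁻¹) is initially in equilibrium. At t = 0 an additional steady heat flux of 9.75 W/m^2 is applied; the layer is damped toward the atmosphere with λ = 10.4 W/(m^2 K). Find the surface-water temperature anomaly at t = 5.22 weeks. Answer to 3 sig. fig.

0.373 K

Areal heat capacity C = ρ c_p D = 1000 × 4200 × 15.4 = 6.47×10^7 J m⁻² K⁻¹.
τ = C / λ = 6.47×10^7 / 10.4 = 6.22×10^6 s.
Equilibrium anomaly ΔT_eq = F / λ = 9.75 / 10.4 = 0.938 K.
t = 5.22 weeks = 3.16×10^6 s, so t/τ = 0.508.
ΔT(t) = ΔT_eq (1 − e^(−t/τ)) = 0.938 × (1 − e^−0.508) = 0.373 K.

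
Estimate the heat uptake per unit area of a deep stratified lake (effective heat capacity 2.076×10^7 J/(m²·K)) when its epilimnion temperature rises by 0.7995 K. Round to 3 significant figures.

1.66×10^7

Areal heat capacity C = 2.076×10^7 J/(m²·K) (given).
ΔQ = C ΔT = 2.08×10^7 × 0.7995 = 1.66×10^7 J/m².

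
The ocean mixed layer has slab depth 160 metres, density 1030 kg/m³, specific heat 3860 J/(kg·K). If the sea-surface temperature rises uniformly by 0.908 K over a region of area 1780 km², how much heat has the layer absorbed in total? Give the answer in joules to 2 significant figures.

Areal heat capacity C = ρ c_p D = 1030 × 3860 × 160 = 6.36×10^8 J/(m^2 K).
Heat per unit area: q = C ΔT = 6.36×10^8 × 0.908 = 5.78×10^8 J/m².
Total heat: Q = q × A = 5.78×10^8 × (1780 × 10⁶ m²) = 1.03×10^18 J.

1.0×10^18 J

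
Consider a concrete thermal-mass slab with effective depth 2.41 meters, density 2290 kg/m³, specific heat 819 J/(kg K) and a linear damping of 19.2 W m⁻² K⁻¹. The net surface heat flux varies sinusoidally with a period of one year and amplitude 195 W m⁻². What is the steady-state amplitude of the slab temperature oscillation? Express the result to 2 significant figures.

Areal heat capacity C = ρ c_p D = 2290 × 819 × 2.41 = 4.52×10^6 J/(m^2 K).
Angular frequency ω = 2π / T = 2π / 3.15×10^7 s = 1.99×10^-7 s⁻¹.
√((Cω)² + λ²) = √((0.901)² + 19.2²) = 19.2 W/(m²·K).
Amplitude A = F₀ / √((Cω)²+λ²) = 195 / 19.2 = 10.1 K.

10 K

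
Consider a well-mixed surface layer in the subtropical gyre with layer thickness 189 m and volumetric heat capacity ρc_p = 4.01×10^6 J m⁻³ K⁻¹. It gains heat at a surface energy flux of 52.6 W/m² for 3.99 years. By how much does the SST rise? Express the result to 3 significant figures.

Areal heat capacity C = ρc_p × D = 4.01×10^6 × 189 = 7.58×10^8 J m⁻² K⁻¹.
Net heat input Q = F Δt = 52.6 × (3.99 years × 3.156×10^7 s/year) = 6.62×10^9 J/m².
ΔT = Q / C = 6.62×10^9 / 7.58×10^8 = 8.74 K.

8.74 K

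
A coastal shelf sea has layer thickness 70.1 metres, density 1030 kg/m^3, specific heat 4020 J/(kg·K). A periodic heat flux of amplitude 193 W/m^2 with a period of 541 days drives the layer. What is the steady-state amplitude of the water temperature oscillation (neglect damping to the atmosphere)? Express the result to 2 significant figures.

Areal heat capacity C = ρ c_p D = 1030 × 4020 × 70.1 = 2.90×10^8 J/(m²·K).
Angular frequency ω = 2π / T = 2π / 4.67×10^7 s = 1.34×10^-7 s⁻¹.
Cω = 2.90×10^8 × 1.34×10^-7 = 39.0 W/(m²·K).
Amplitude A = F₀ / (Cω) = 193 / 39.0 = 4.95 K.

4.9 K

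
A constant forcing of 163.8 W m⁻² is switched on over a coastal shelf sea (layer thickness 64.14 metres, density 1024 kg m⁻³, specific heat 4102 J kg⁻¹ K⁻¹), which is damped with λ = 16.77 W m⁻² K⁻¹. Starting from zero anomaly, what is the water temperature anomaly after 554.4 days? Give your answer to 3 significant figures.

9.27 K

Areal heat capacity C = ρ c_p D = 1024 × 4102 × 64.14 = 2.69×10^8 J/(m^2 K).
τ = C / λ = 2.69×10^8 / 16.77 = 1.61×10^7 s.
Equilibrium anomaly ΔT_eq = F / λ = 163.8 / 16.77 = 9.77 K.
t = 554.4 days = 4.79×10^7 s, so t/τ = 2.98.
ΔT(t) = ΔT_eq (1 − e^(−t/τ)) = 9.77 × (1 − e^−2.98) = 9.27 K.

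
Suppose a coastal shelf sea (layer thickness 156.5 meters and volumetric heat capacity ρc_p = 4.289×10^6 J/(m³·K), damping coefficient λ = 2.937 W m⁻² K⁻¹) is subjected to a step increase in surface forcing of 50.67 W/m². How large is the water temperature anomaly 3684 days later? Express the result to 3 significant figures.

Areal heat capacity C = ρc_p × D = 4.289×10^6 × 156.5 = 6.71×10^8 J/(m²·K).
τ = C / λ = 6.71×10^8 / 2.937 = 2.29×10^8 s.
Equilibrium anomaly ΔT_eq = F / λ = 50.67 / 2.937 = 17.3 K.
t = 3684 days = 3.18×10^8 s, so t/τ = 1.39.
ΔT(t) = ΔT_eq (1 − e^(−t/τ)) = 17.3 × (1 − e^−1.39) = 13.0 K.

13.0 K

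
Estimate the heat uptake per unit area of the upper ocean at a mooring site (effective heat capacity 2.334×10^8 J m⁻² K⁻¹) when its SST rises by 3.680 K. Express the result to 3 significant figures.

8.59×10^8

Areal heat capacity C = 2.334×10^8 J m⁻² K⁻¹ (given).
ΔQ = C ΔT = 2.33×10^8 × 3.680 = 8.59×10^8 J/m².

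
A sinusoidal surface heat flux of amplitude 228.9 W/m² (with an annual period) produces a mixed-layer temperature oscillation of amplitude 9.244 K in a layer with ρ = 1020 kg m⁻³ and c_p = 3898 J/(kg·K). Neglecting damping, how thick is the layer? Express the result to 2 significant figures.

ω = 2π / 3.15×10^7 s = 1.99×10^-7 s⁻¹.
Required C = F₀ / (A ω) = 228.9 / (9.244 × 1.99×10^-7) = 1.24×10^8 J/(m²·K).
D = C / (ρ c_p) = 1.24×10^8 / (1020 × 3898) = 31.3 m.

31 m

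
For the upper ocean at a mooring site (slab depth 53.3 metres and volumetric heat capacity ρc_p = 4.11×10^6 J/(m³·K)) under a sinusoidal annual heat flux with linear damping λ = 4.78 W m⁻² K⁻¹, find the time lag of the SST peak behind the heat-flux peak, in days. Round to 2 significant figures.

Areal heat capacity C = ρc_p × D = 4.11×10^6 × 53.3 = 2.19×10^8 J/(m^2 K).
ω = 2π / 3.15×10^7 s = 1.99×10^-7 s⁻¹.
Phase lag φ = arctan(Cω/λ) = arctan(43.6/4.78) = 1.46 rad.
Time lag = φ / ω = 1.46 / 1.99×10^-7 = 7.34×10^6 s = 84.9 days.

85 days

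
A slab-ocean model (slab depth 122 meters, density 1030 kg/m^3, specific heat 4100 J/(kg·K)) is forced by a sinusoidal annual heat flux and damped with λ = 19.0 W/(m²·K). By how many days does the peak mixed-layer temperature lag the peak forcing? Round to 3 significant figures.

80.6 days

Areal heat capacity C = ρ c_p D = 1030 × 4100 × 122 = 5.15×10^8 J/(m²·K).
ω = 2π / 3.15×10^7 s = 1.99×10^-7 s⁻¹.
Phase lag φ = arctan(Cω/λ) = arctan(103/19.0) = 1.39 rad.
Time lag = φ / ω = 1.39 / 1.99×10^-7 = 6.97×10^6 s = 80.6 days.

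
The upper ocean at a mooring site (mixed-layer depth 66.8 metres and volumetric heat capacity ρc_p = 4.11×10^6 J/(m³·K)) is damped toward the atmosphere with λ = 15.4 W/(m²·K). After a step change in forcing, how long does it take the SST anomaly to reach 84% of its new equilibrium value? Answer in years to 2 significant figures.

1.0 years

Areal heat capacity C = ρc_p × D = 4.11×10^6 × 66.8 = 2.75×10^8 J/(m²·K).
τ = C / λ = 2.75×10^8 / 15.4 = 1.78×10^7 s.
Fraction reached: 1 − e^(−t/τ) = 0.84 ⇒ t = −τ ln(1 − 0.84) = τ × 1.83.
t = 3.27×10^7 s = 1.04 years.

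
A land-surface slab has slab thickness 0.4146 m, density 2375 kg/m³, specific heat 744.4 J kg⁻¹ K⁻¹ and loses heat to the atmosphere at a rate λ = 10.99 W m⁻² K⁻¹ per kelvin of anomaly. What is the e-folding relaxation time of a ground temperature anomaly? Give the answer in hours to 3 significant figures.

Areal heat capacity C = ρ c_p D = 2375 × 744.4 × 0.4146 = 7.33×10^5 J m⁻² K⁻¹.
Relaxation time τ = C / λ = 7.33×10^5 / 10.99 = 66700 s.
In hours: 66700 s / (3600 s/hour) = 18.5 hours.

18.5 hours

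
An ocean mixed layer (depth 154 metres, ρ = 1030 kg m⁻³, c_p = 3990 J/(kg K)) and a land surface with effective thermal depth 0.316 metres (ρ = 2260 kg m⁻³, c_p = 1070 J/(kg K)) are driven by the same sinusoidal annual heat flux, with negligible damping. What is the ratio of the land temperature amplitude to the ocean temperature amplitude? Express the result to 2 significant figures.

830

C_ocean = 1030 × 3990 × 154 = 6.33×10^8 J/(m²·K).
C_land = 2260 × 1070 × 0.316 = 7.64×10^5 J/(m²·K).
Undamped amplitude ∝ 1/C, so A_land/A_ocean = C_ocean/C_land = 828.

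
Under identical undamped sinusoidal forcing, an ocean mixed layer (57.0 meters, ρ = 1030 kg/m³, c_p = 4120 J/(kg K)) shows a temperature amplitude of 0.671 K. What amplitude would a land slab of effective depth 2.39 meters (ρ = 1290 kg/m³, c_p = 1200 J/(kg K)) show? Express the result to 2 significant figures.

44 K

C_ocean = 2.42×10^8 J/(m²·K); C_land = 3.70×10^6 J/(m²·K).
A ∝ 1/C ⇒ A_land = A_ocean × C_ocean/C_land = 0.671 × 65.4 = 43.9 K.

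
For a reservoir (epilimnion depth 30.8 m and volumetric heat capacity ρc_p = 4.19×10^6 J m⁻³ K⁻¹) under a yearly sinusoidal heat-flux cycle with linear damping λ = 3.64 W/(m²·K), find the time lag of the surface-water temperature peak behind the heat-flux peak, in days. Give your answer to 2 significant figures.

Areal heat capacity C = ρc_p × D = 4.19×10^6 × 30.8 = 1.29×10^8 J/(m²·K).
ω = 2π / 3.15×10^7 s = 1.99×10^-7 s⁻¹.
Phase lag φ = arctan(Cω/λ) = arctan(25.7/3.64) = 1.43 rad.
Time lag = φ / ω = 1.43 / 1.99×10^-7 = 7.18×10^6 s = 83.1 days.

83 days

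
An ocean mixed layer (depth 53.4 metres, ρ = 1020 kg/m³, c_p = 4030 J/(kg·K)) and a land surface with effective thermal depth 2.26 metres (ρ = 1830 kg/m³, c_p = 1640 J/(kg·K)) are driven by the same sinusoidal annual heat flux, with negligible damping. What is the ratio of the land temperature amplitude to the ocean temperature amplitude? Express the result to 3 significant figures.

C_ocean = 1020 × 4030 × 53.4 = 2.20×10^8 J/(m²·K).
C_land = 1830 × 1640 × 2.26 = 6.78×10^6 J/(m²·K).
Undamped amplitude ∝ 1/C, so A_land/A_ocean = C_ocean/C_land = 32.4.

32.4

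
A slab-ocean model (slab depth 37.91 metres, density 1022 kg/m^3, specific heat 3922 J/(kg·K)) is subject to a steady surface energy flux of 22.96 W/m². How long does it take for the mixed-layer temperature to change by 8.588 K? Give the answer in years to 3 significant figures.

Areal heat capacity C = ρ c_p D = 1022 × 3922 × 37.91 = 1.52×10^8 J/(m^2 K).
Time required: Δt = C ΔT / F = 1.52×10^8 × 8.588 / 22.96 = 5.68×10^7 s.
In years: 5.68×10^7 s / (3.156×10^7 s/year) = 1.80 years.

1.80 years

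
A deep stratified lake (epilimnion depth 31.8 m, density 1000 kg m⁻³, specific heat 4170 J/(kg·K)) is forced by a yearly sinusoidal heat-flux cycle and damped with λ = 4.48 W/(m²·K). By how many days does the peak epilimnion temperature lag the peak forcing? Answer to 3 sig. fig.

Areal heat capacity C = ρ c_p D = 1000 × 4170 × 31.8 = 1.33×10^8 J/(m²·K).
ω = 2π / 3.15×10^7 s = 1.99×10^-7 s⁻¹.
Phase lag φ = arctan(Cω/λ) = arctan(26.4/4.48) = 1.40 rad.
Time lag = φ / ω = 1.40 / 1.99×10^-7 = 7.04×10^6 s = 81.5 days.

81.5 days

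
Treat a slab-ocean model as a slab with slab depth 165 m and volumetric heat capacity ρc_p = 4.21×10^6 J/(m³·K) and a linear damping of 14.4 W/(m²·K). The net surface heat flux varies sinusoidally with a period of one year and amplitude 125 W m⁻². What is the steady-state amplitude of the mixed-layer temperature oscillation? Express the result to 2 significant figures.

Areal heat capacity C = ρc_p × D = 4.21×10^6 × 165 = 6.95×10^8 J/(m²·K).
Angular frequency ω = 2π / T = 2π / 3.15×10^7 s = 1.99×10^-7 s⁻¹.
√((Cω)² + λ²) = √((138)² + 14.4²) = 139 W/(m²·K).
Amplitude A = F₀ / √((Cω)²+λ²) = 125 / 139 = 0.898 K.

0.90 K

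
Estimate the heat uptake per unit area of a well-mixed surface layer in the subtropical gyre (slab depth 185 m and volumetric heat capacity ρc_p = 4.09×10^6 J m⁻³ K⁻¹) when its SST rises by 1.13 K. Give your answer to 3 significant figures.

8.55×10^8

Areal heat capacity C = ρc_p × D = 4.09×10^6 × 185 = 7.57×10^8 J/(m²·K).
ΔQ = C ΔT = 7.57×10^8 × 1.13 = 8.55×10^8 J/m².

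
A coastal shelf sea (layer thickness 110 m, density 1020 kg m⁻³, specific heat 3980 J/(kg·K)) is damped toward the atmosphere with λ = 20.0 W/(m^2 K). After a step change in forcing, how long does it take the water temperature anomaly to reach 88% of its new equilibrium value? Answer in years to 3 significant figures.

1.50 years

Areal heat capacity C = ρ c_p D = 1020 × 3980 × 110 = 4.47×10^8 J/(m²·K).
τ = C / λ = 4.47×10^8 / 20.0 = 2.23×10^7 s.
Fraction reached: 1 − e^(−t/τ) = 0.88 ⇒ t = −τ ln(1 − 0.88) = τ × 2.12.
t = 4.73×10^7 s = 1.50 years.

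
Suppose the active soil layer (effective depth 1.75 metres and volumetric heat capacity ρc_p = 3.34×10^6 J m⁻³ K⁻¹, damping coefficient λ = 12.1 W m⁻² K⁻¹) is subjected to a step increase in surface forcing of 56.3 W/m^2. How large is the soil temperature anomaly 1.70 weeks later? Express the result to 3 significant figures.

4.10 K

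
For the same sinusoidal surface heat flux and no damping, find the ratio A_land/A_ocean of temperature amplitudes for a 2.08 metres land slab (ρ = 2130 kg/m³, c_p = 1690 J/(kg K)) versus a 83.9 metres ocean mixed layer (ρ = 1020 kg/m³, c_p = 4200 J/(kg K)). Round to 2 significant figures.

C_ocean = 1020 × 4200 × 83.9 = 3.59×10^8 J/(m²·K).
C_land = 2130 × 1690 × 2.08 = 7.49×10^6 J/(m²·K).
Undamped amplitude ∝ 1/C, so A_land/A_ocean = C_ocean/C_land = 48.0.

48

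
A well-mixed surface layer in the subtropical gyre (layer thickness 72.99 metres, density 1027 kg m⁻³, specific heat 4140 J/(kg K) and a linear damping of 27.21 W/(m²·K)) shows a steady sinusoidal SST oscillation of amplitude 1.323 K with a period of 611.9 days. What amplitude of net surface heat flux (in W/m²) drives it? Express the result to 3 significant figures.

60.6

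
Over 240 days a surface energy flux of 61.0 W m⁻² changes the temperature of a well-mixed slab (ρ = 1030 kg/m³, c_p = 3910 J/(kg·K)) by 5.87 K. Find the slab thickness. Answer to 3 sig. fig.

Heat input Q = F Δt = 61.0 × 2.07×10^7 s = 1.26×10^9 J/m².
Required areal heat capacity C = Q / ΔT = 2.15×10^8 J/(m²·K).
Depth D = C / (ρ c_p) = 2.15×10^8 / (1030 × 3910) = 53.5 m.

53.5 m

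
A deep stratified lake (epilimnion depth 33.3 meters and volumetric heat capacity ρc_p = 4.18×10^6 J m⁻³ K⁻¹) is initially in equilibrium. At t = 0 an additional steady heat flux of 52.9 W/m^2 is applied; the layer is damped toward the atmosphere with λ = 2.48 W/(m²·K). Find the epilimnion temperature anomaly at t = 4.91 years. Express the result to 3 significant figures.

20.0 K

Areal heat capacity C = ρc_p × D = 4.18×10^6 × 33.3 = 1.39×10^8 J/(m^2 K).
τ = C / λ = 1.39×10^8 / 2.48 = 5.61×10^7 s.
Equilibrium anomaly ΔT_eq = F / λ = 52.9 / 2.48 = 21.3 K.
t = 4.91 years = 1.55×10^8 s, so t/τ = 2.76.
ΔT(t) = ΔT_eq (1 − e^(−t/τ)) = 21.3 × (1 − e^−2.76) = 20.0 K.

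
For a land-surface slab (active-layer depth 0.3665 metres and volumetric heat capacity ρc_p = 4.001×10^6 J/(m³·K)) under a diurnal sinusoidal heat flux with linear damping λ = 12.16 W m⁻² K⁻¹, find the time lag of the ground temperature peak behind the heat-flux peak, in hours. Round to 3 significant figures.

Areal heat capacity C = ρc_p × D = 4.001×10^6 × 0.3665 = 1.47×10^6 J/(m^2 K).
ω = 2π / 86400 s = 7.27×10^-5 s⁻¹.
Phase lag φ = arctan(Cω/λ) = arctan(107/12.16) = 1.46 rad.
Time lag = φ / ω = 1.46 / 7.27×10^-5 = 20000 s = 5.57 hours.

5.57 hours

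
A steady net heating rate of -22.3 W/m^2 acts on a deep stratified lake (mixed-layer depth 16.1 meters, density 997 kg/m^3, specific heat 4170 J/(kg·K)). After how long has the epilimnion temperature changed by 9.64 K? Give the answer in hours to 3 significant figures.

8040 hours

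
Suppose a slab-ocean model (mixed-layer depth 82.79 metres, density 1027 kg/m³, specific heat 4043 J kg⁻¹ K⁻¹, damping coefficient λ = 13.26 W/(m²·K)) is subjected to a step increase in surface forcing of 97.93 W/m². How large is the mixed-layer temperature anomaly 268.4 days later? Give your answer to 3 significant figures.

4.37 K

Areal heat capacity C = ρ c_p D = 1027 × 4043 × 82.79 = 3.44×10^8 J/(m^2 K).
τ = C / λ = 3.44×10^8 / 13.26 = 2.59×10^7 s.
Equilibrium anomaly ΔT_eq = F / λ = 97.93 / 13.26 = 7.39 K.
t = 268.4 days = 2.32×10^7 s, so t/τ = 0.895.
ΔT(t) = ΔT_eq (1 − e^(−t/τ)) = 7.39 × (1 − e^−0.895) = 4.37 K.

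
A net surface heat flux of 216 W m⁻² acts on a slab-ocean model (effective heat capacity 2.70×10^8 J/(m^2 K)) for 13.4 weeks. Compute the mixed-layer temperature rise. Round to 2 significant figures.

6.5 K

Areal heat capacity C = 2.70×10^8 J/(m^2 K) (given).
Net heat input Q = F Δt = 216 × (13.4 weeks × 6.048×10^5 s/week) = 1.75×10^9 J/m².
ΔT = Q / C = 1.75×10^9 / 2.70×10^8 = 6.48 K.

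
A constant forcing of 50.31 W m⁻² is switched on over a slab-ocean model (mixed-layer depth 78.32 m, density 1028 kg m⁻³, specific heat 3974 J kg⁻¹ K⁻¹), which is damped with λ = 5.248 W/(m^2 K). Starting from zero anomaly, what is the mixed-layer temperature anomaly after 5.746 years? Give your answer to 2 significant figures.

9.1 K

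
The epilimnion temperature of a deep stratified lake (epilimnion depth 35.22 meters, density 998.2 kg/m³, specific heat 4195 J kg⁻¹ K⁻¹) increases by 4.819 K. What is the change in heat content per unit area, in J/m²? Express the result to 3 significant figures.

7.11×10^8

Areal heat capacity C = ρ c_p D = 998.2 × 4195 × 35.22 = 1.47×10^8 J/(m^2 K).
ΔQ = C ΔT = 1.47×10^8 × 4.819 = 7.11×10^8 J/m².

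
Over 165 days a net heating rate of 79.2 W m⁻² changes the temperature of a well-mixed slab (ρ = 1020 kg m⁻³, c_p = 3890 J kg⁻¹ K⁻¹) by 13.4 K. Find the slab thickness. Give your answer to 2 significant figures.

Heat input Q = F Δt = 79.2 × 1.43×10^7 s = 1.13×10^9 J/m².
Required areal heat capacity C = Q / ΔT = 8.43×10^7 J/(m²·K).
Depth D = C / (ρ c_p) = 8.43×10^7 / (1020 × 3890) = 21.2 m.

21 m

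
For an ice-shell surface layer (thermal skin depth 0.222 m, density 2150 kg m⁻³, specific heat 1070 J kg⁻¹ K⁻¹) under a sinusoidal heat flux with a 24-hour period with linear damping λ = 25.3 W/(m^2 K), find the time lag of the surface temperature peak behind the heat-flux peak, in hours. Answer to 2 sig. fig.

3.7 hours

Areal heat capacity C = ρ c_p D = 2150 × 1070 × 0.222 = 5.11×10^5 J/(m^2 K).
ω = 2π / 86400 s = 7.27×10^-5 s⁻¹.
Phase lag φ = arctan(Cω/λ) = arctan(37.1/25.3) = 0.973 rad.
Time lag = φ / ω = 0.973 / 7.27×10^-5 = 13400 s = 3.72 hours.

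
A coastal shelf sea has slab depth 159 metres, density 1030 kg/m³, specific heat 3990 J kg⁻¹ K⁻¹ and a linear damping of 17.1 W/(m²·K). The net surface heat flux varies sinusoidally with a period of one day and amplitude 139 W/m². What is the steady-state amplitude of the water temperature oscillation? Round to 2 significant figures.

Areal heat capacity C = ρ c_p D = 1030 × 3990 × 159 = 6.53×10^8 J/(m^2 K).
Angular frequency ω = 2π / T = 2π / 86400 s = 7.27×10^-5 s⁻¹.
√((Cω)² + λ²) = √((47500)² + 17.1²) = 47500 W/(m²·K).
Amplitude A = F₀ / √((Cω)²+λ²) = 139 / 47500 = 0.00293 K.

0.0029 K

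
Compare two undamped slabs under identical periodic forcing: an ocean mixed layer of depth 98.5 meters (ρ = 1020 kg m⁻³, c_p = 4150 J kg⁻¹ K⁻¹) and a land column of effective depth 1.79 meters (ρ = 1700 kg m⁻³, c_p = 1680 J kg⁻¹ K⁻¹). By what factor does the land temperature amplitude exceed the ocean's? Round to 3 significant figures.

C_ocean = 1020 × 4150 × 98.5 = 4.17×10^8 J/(m²·K).
C_land = 1700 × 1680 × 1.79 = 5.11×10^6 J/(m²·K).
Undamped amplitude ∝ 1/C, so A_land/A_ocean = C_ocean/C_land = 81.6.

81.6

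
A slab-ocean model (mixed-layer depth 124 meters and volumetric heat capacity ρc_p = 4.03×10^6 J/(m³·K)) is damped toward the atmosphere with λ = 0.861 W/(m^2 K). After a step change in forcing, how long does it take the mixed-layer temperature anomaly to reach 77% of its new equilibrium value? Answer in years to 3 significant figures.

Areal heat capacity C = ρc_p × D = 4.03×10^6 × 124 = 5.00×10^8 J/(m^2 K).
τ = C / λ = 5.00×10^8 / 0.861 = 5.80×10^8 s.
Fraction reached: 1 − e^(−t/τ) = 0.77 ⇒ t = −τ ln(1 − 0.77) = τ × 1.47.
t = 8.53×10^8 s = 27.0 years.

27.0 years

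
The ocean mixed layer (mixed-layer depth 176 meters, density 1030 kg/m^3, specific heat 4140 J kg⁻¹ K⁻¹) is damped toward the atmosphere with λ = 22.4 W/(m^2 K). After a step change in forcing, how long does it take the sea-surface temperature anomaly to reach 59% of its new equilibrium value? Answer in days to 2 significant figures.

Areal heat capacity C = ρ c_p D = 1030 × 4140 × 176 = 7.50×10^8 J/(m^2 K).
τ = C / λ = 7.50×10^8 / 22.4 = 3.35×10^7 s.
Fraction reached: 1 − e^(−t/τ) = 0.59 ⇒ t = −τ ln(1 − 0.59) = τ × 0.892.
t = 2.99×10^7 s = 346 days.

350 days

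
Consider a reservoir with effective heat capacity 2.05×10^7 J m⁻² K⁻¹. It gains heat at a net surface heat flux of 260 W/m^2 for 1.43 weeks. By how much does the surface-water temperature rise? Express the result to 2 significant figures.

11 K

Areal heat capacity C = 2.05×10^7 J m⁻² K⁻¹ (given).
Net heat input Q = F Δt = 260 × (1.43 weeks × 6.048×10^5 s/week) = 2.25×10^8 J/m².
ΔT = Q / C = 2.25×10^8 / 2.05×10^7 = 11.0 K.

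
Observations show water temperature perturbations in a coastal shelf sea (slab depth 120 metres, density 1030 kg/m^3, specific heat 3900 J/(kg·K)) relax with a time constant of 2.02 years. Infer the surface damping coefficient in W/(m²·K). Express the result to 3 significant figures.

Areal heat capacity C = ρ c_p D = 1030 × 3900 × 120 = 4.82×10^8 J/(m^2 K).
τ = 2.02 years = 6.37×10^7 s.
λ = C / τ = 4.82×10^8 / 6.37×10^7 = 7.56 W/(m²·K).

7.56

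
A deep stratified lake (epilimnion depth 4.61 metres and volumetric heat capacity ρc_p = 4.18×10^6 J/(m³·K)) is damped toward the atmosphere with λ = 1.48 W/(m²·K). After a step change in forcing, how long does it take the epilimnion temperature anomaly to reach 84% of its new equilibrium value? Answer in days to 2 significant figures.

280 days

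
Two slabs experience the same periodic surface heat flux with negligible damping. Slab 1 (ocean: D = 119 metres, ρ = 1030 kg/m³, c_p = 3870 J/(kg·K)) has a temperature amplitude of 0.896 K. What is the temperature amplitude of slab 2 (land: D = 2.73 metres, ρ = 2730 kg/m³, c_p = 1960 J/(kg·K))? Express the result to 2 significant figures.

29 K

C_ocean = 4.74×10^8 J/(m²·K); C_land = 1.46×10^7 J/(m²·K).
A ∝ 1/C ⇒ A_land = A_ocean × C_ocean/C_land = 0.896 × 32.5 = 29.1 K.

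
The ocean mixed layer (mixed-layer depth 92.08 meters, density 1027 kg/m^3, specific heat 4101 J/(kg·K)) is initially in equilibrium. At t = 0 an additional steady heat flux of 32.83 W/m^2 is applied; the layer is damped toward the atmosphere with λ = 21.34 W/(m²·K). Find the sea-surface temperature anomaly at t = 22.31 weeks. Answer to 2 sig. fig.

0.81 K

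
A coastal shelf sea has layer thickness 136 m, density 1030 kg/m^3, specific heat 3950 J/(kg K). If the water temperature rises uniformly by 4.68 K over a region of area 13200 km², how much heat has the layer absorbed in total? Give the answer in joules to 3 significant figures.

Areal heat capacity C = ρ c_p D = 1030 × 3950 × 136 = 5.53×10^8 J/(m^2 K).
Heat per unit area: q = C ΔT = 5.53×10^8 × 4.68 = 2.59×10^9 J/m².
Total heat: Q = q × A = 2.59×10^9 × (13200 × 10⁶ m²) = 3.42×10^19 J.

3.42×10^19 J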